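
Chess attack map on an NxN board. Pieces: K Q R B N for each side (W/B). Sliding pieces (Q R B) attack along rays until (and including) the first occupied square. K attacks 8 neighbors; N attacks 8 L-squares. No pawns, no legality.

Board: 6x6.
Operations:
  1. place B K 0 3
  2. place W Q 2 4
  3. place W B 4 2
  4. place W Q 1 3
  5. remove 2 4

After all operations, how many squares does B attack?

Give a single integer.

Answer: 5

Derivation:
Op 1: place BK@(0,3)
Op 2: place WQ@(2,4)
Op 3: place WB@(4,2)
Op 4: place WQ@(1,3)
Op 5: remove (2,4)
Per-piece attacks for B:
  BK@(0,3): attacks (0,4) (0,2) (1,3) (1,4) (1,2)
Union (5 distinct): (0,2) (0,4) (1,2) (1,3) (1,4)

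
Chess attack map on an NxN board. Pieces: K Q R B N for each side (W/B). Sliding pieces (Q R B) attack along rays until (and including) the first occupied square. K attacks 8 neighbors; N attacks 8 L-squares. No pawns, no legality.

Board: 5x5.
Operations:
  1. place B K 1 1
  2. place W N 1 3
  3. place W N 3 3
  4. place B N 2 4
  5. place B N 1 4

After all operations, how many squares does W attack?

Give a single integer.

Op 1: place BK@(1,1)
Op 2: place WN@(1,3)
Op 3: place WN@(3,3)
Op 4: place BN@(2,4)
Op 5: place BN@(1,4)
Per-piece attacks for W:
  WN@(1,3): attacks (3,4) (2,1) (3,2) (0,1)
  WN@(3,3): attacks (1,4) (4,1) (2,1) (1,2)
Union (7 distinct): (0,1) (1,2) (1,4) (2,1) (3,2) (3,4) (4,1)

Answer: 7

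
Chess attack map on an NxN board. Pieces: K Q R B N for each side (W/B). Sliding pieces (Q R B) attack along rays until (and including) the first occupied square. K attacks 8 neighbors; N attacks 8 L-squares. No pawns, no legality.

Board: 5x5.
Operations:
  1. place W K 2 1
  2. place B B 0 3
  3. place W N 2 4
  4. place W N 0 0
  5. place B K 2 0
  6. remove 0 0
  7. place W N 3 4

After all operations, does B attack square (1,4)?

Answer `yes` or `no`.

Op 1: place WK@(2,1)
Op 2: place BB@(0,3)
Op 3: place WN@(2,4)
Op 4: place WN@(0,0)
Op 5: place BK@(2,0)
Op 6: remove (0,0)
Op 7: place WN@(3,4)
Per-piece attacks for B:
  BB@(0,3): attacks (1,4) (1,2) (2,1) [ray(1,-1) blocked at (2,1)]
  BK@(2,0): attacks (2,1) (3,0) (1,0) (3,1) (1,1)
B attacks (1,4): yes

Answer: yes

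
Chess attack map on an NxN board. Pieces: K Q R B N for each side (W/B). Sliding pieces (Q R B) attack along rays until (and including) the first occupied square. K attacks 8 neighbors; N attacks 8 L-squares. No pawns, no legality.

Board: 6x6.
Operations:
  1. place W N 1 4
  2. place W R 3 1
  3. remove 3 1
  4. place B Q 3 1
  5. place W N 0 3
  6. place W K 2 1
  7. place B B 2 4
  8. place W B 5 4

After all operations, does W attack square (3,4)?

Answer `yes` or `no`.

Op 1: place WN@(1,4)
Op 2: place WR@(3,1)
Op 3: remove (3,1)
Op 4: place BQ@(3,1)
Op 5: place WN@(0,3)
Op 6: place WK@(2,1)
Op 7: place BB@(2,4)
Op 8: place WB@(5,4)
Per-piece attacks for W:
  WN@(0,3): attacks (1,5) (2,4) (1,1) (2,2)
  WN@(1,4): attacks (3,5) (2,2) (3,3) (0,2)
  WK@(2,1): attacks (2,2) (2,0) (3,1) (1,1) (3,2) (3,0) (1,2) (1,0)
  WB@(5,4): attacks (4,5) (4,3) (3,2) (2,1) [ray(-1,-1) blocked at (2,1)]
W attacks (3,4): no

Answer: no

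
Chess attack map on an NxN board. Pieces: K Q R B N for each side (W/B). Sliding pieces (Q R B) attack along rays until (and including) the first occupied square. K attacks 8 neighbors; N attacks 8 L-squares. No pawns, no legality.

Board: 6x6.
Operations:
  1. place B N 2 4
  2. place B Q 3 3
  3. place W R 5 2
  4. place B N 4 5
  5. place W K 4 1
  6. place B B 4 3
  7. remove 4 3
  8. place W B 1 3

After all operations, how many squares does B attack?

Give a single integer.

Op 1: place BN@(2,4)
Op 2: place BQ@(3,3)
Op 3: place WR@(5,2)
Op 4: place BN@(4,5)
Op 5: place WK@(4,1)
Op 6: place BB@(4,3)
Op 7: remove (4,3)
Op 8: place WB@(1,3)
Per-piece attacks for B:
  BN@(2,4): attacks (4,5) (0,5) (3,2) (4,3) (1,2) (0,3)
  BQ@(3,3): attacks (3,4) (3,5) (3,2) (3,1) (3,0) (4,3) (5,3) (2,3) (1,3) (4,4) (5,5) (4,2) (5,1) (2,4) (2,2) (1,1) (0,0) [ray(-1,0) blocked at (1,3); ray(-1,1) blocked at (2,4)]
  BN@(4,5): attacks (5,3) (3,3) (2,4)
Union (22 distinct): (0,0) (0,3) (0,5) (1,1) (1,2) (1,3) (2,2) (2,3) (2,4) (3,0) (3,1) (3,2) (3,3) (3,4) (3,5) (4,2) (4,3) (4,4) (4,5) (5,1) (5,3) (5,5)

Answer: 22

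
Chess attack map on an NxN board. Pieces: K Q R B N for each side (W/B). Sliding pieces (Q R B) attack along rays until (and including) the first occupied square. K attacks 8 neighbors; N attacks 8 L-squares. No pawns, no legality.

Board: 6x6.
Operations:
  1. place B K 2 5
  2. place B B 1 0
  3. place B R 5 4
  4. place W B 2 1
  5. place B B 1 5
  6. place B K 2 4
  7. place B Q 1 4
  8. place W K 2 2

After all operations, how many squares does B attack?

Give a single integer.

Answer: 25

Derivation:
Op 1: place BK@(2,5)
Op 2: place BB@(1,0)
Op 3: place BR@(5,4)
Op 4: place WB@(2,1)
Op 5: place BB@(1,5)
Op 6: place BK@(2,4)
Op 7: place BQ@(1,4)
Op 8: place WK@(2,2)
Per-piece attacks for B:
  BB@(1,0): attacks (2,1) (0,1) [ray(1,1) blocked at (2,1)]
  BQ@(1,4): attacks (1,5) (1,3) (1,2) (1,1) (1,0) (2,4) (0,4) (2,5) (2,3) (3,2) (4,1) (5,0) (0,5) (0,3) [ray(0,1) blocked at (1,5); ray(0,-1) blocked at (1,0); ray(1,0) blocked at (2,4); ray(1,1) blocked at (2,5)]
  BB@(1,5): attacks (2,4) (0,4) [ray(1,-1) blocked at (2,4)]
  BK@(2,4): attacks (2,5) (2,3) (3,4) (1,4) (3,5) (3,3) (1,5) (1,3)
  BK@(2,5): attacks (2,4) (3,5) (1,5) (3,4) (1,4)
  BR@(5,4): attacks (5,5) (5,3) (5,2) (5,1) (5,0) (4,4) (3,4) (2,4) [ray(-1,0) blocked at (2,4)]
Union (25 distinct): (0,1) (0,3) (0,4) (0,5) (1,0) (1,1) (1,2) (1,3) (1,4) (1,5) (2,1) (2,3) (2,4) (2,5) (3,2) (3,3) (3,4) (3,5) (4,1) (4,4) (5,0) (5,1) (5,2) (5,3) (5,5)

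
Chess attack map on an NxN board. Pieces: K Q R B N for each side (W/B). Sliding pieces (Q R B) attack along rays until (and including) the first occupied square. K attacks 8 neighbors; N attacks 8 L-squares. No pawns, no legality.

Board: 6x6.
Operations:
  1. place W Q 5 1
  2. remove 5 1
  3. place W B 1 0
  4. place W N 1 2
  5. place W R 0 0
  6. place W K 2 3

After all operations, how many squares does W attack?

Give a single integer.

Op 1: place WQ@(5,1)
Op 2: remove (5,1)
Op 3: place WB@(1,0)
Op 4: place WN@(1,2)
Op 5: place WR@(0,0)
Op 6: place WK@(2,3)
Per-piece attacks for W:
  WR@(0,0): attacks (0,1) (0,2) (0,3) (0,4) (0,5) (1,0) [ray(1,0) blocked at (1,0)]
  WB@(1,0): attacks (2,1) (3,2) (4,3) (5,4) (0,1)
  WN@(1,2): attacks (2,4) (3,3) (0,4) (2,0) (3,1) (0,0)
  WK@(2,3): attacks (2,4) (2,2) (3,3) (1,3) (3,4) (3,2) (1,4) (1,2)
Union (20 distinct): (0,0) (0,1) (0,2) (0,3) (0,4) (0,5) (1,0) (1,2) (1,3) (1,4) (2,0) (2,1) (2,2) (2,4) (3,1) (3,2) (3,3) (3,4) (4,3) (5,4)

Answer: 20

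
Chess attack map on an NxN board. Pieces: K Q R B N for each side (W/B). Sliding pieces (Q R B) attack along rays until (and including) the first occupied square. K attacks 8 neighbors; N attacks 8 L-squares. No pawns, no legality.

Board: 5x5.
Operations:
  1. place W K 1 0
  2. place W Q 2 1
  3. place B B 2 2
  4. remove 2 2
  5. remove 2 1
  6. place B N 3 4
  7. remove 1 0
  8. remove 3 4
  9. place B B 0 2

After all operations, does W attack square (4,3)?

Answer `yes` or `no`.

Op 1: place WK@(1,0)
Op 2: place WQ@(2,1)
Op 3: place BB@(2,2)
Op 4: remove (2,2)
Op 5: remove (2,1)
Op 6: place BN@(3,4)
Op 7: remove (1,0)
Op 8: remove (3,4)
Op 9: place BB@(0,2)
Per-piece attacks for W:
W attacks (4,3): no

Answer: no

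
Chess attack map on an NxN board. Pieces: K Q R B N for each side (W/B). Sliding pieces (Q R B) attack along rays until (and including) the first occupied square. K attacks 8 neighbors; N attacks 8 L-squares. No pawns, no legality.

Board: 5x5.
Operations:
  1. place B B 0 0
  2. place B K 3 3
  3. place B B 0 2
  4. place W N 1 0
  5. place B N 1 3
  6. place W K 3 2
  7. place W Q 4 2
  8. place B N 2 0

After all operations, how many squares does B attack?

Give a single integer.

Op 1: place BB@(0,0)
Op 2: place BK@(3,3)
Op 3: place BB@(0,2)
Op 4: place WN@(1,0)
Op 5: place BN@(1,3)
Op 6: place WK@(3,2)
Op 7: place WQ@(4,2)
Op 8: place BN@(2,0)
Per-piece attacks for B:
  BB@(0,0): attacks (1,1) (2,2) (3,3) [ray(1,1) blocked at (3,3)]
  BB@(0,2): attacks (1,3) (1,1) (2,0) [ray(1,1) blocked at (1,3); ray(1,-1) blocked at (2,0)]
  BN@(1,3): attacks (3,4) (2,1) (3,2) (0,1)
  BN@(2,0): attacks (3,2) (4,1) (1,2) (0,1)
  BK@(3,3): attacks (3,4) (3,2) (4,3) (2,3) (4,4) (4,2) (2,4) (2,2)
Union (16 distinct): (0,1) (1,1) (1,2) (1,3) (2,0) (2,1) (2,2) (2,3) (2,4) (3,2) (3,3) (3,4) (4,1) (4,2) (4,3) (4,4)

Answer: 16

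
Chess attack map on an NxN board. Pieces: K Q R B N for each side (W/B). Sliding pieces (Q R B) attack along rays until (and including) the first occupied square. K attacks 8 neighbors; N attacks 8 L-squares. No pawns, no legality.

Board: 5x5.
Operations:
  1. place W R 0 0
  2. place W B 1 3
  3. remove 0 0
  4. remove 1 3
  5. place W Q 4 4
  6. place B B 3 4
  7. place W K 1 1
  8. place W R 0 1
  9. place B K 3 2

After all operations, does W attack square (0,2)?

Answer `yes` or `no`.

Answer: yes

Derivation:
Op 1: place WR@(0,0)
Op 2: place WB@(1,3)
Op 3: remove (0,0)
Op 4: remove (1,3)
Op 5: place WQ@(4,4)
Op 6: place BB@(3,4)
Op 7: place WK@(1,1)
Op 8: place WR@(0,1)
Op 9: place BK@(3,2)
Per-piece attacks for W:
  WR@(0,1): attacks (0,2) (0,3) (0,4) (0,0) (1,1) [ray(1,0) blocked at (1,1)]
  WK@(1,1): attacks (1,2) (1,0) (2,1) (0,1) (2,2) (2,0) (0,2) (0,0)
  WQ@(4,4): attacks (4,3) (4,2) (4,1) (4,0) (3,4) (3,3) (2,2) (1,1) [ray(-1,0) blocked at (3,4); ray(-1,-1) blocked at (1,1)]
W attacks (0,2): yes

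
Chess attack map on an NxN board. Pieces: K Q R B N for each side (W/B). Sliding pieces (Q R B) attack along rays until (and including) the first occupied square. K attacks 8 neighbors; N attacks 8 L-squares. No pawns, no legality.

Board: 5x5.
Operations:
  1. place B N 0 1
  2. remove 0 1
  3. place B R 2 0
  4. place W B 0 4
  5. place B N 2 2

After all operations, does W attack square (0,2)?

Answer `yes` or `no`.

Answer: no

Derivation:
Op 1: place BN@(0,1)
Op 2: remove (0,1)
Op 3: place BR@(2,0)
Op 4: place WB@(0,4)
Op 5: place BN@(2,2)
Per-piece attacks for W:
  WB@(0,4): attacks (1,3) (2,2) [ray(1,-1) blocked at (2,2)]
W attacks (0,2): no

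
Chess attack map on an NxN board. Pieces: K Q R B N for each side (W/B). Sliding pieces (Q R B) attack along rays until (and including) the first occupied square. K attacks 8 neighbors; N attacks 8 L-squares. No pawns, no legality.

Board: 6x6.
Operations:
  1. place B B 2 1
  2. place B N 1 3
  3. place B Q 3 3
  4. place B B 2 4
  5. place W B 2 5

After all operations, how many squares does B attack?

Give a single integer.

Answer: 27

Derivation:
Op 1: place BB@(2,1)
Op 2: place BN@(1,3)
Op 3: place BQ@(3,3)
Op 4: place BB@(2,4)
Op 5: place WB@(2,5)
Per-piece attacks for B:
  BN@(1,3): attacks (2,5) (3,4) (0,5) (2,1) (3,2) (0,1)
  BB@(2,1): attacks (3,2) (4,3) (5,4) (3,0) (1,2) (0,3) (1,0)
  BB@(2,4): attacks (3,5) (3,3) (1,5) (1,3) [ray(1,-1) blocked at (3,3); ray(-1,-1) blocked at (1,3)]
  BQ@(3,3): attacks (3,4) (3,5) (3,2) (3,1) (3,0) (4,3) (5,3) (2,3) (1,3) (4,4) (5,5) (4,2) (5,1) (2,4) (2,2) (1,1) (0,0) [ray(-1,0) blocked at (1,3); ray(-1,1) blocked at (2,4)]
Union (27 distinct): (0,0) (0,1) (0,3) (0,5) (1,0) (1,1) (1,2) (1,3) (1,5) (2,1) (2,2) (2,3) (2,4) (2,5) (3,0) (3,1) (3,2) (3,3) (3,4) (3,5) (4,2) (4,3) (4,4) (5,1) (5,3) (5,4) (5,5)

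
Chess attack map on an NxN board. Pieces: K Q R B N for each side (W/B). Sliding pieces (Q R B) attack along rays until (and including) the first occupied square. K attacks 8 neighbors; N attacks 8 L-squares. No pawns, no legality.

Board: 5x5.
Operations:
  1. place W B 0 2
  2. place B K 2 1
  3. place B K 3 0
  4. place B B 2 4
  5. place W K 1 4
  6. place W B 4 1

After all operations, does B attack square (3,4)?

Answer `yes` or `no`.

Op 1: place WB@(0,2)
Op 2: place BK@(2,1)
Op 3: place BK@(3,0)
Op 4: place BB@(2,4)
Op 5: place WK@(1,4)
Op 6: place WB@(4,1)
Per-piece attacks for B:
  BK@(2,1): attacks (2,2) (2,0) (3,1) (1,1) (3,2) (3,0) (1,2) (1,0)
  BB@(2,4): attacks (3,3) (4,2) (1,3) (0,2) [ray(-1,-1) blocked at (0,2)]
  BK@(3,0): attacks (3,1) (4,0) (2,0) (4,1) (2,1)
B attacks (3,4): no

Answer: no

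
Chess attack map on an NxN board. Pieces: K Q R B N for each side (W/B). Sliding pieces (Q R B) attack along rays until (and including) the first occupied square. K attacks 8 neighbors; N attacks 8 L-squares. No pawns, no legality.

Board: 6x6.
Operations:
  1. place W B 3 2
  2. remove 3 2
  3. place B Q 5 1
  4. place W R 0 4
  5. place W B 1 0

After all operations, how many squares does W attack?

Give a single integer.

Op 1: place WB@(3,2)
Op 2: remove (3,2)
Op 3: place BQ@(5,1)
Op 4: place WR@(0,4)
Op 5: place WB@(1,0)
Per-piece attacks for W:
  WR@(0,4): attacks (0,5) (0,3) (0,2) (0,1) (0,0) (1,4) (2,4) (3,4) (4,4) (5,4)
  WB@(1,0): attacks (2,1) (3,2) (4,3) (5,4) (0,1)
Union (13 distinct): (0,0) (0,1) (0,2) (0,3) (0,5) (1,4) (2,1) (2,4) (3,2) (3,4) (4,3) (4,4) (5,4)

Answer: 13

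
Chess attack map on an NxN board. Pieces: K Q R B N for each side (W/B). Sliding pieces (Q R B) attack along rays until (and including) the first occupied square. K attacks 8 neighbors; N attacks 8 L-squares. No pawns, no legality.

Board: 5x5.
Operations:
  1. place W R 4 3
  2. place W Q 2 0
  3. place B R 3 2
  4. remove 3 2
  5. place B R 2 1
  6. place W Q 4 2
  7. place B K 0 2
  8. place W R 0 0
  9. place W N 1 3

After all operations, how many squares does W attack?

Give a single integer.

Op 1: place WR@(4,3)
Op 2: place WQ@(2,0)
Op 3: place BR@(3,2)
Op 4: remove (3,2)
Op 5: place BR@(2,1)
Op 6: place WQ@(4,2)
Op 7: place BK@(0,2)
Op 8: place WR@(0,0)
Op 9: place WN@(1,3)
Per-piece attacks for W:
  WR@(0,0): attacks (0,1) (0,2) (1,0) (2,0) [ray(0,1) blocked at (0,2); ray(1,0) blocked at (2,0)]
  WN@(1,3): attacks (3,4) (2,1) (3,2) (0,1)
  WQ@(2,0): attacks (2,1) (3,0) (4,0) (1,0) (0,0) (3,1) (4,2) (1,1) (0,2) [ray(0,1) blocked at (2,1); ray(-1,0) blocked at (0,0); ray(1,1) blocked at (4,2); ray(-1,1) blocked at (0,2)]
  WQ@(4,2): attacks (4,3) (4,1) (4,0) (3,2) (2,2) (1,2) (0,2) (3,3) (2,4) (3,1) (2,0) [ray(0,1) blocked at (4,3); ray(-1,0) blocked at (0,2); ray(-1,-1) blocked at (2,0)]
  WR@(4,3): attacks (4,4) (4,2) (3,3) (2,3) (1,3) [ray(0,-1) blocked at (4,2); ray(-1,0) blocked at (1,3)]
Union (22 distinct): (0,0) (0,1) (0,2) (1,0) (1,1) (1,2) (1,3) (2,0) (2,1) (2,2) (2,3) (2,4) (3,0) (3,1) (3,2) (3,3) (3,4) (4,0) (4,1) (4,2) (4,3) (4,4)

Answer: 22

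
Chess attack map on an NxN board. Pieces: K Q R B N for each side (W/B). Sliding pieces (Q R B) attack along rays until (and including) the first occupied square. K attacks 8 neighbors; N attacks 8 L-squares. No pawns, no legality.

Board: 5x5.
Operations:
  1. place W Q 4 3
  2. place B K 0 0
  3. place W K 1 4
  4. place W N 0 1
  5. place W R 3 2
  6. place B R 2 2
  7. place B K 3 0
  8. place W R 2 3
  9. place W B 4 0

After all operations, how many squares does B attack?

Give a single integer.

Op 1: place WQ@(4,3)
Op 2: place BK@(0,0)
Op 3: place WK@(1,4)
Op 4: place WN@(0,1)
Op 5: place WR@(3,2)
Op 6: place BR@(2,2)
Op 7: place BK@(3,0)
Op 8: place WR@(2,3)
Op 9: place WB@(4,0)
Per-piece attacks for B:
  BK@(0,0): attacks (0,1) (1,0) (1,1)
  BR@(2,2): attacks (2,3) (2,1) (2,0) (3,2) (1,2) (0,2) [ray(0,1) blocked at (2,3); ray(1,0) blocked at (3,2)]
  BK@(3,0): attacks (3,1) (4,0) (2,0) (4,1) (2,1)
Union (12 distinct): (0,1) (0,2) (1,0) (1,1) (1,2) (2,0) (2,1) (2,3) (3,1) (3,2) (4,0) (4,1)

Answer: 12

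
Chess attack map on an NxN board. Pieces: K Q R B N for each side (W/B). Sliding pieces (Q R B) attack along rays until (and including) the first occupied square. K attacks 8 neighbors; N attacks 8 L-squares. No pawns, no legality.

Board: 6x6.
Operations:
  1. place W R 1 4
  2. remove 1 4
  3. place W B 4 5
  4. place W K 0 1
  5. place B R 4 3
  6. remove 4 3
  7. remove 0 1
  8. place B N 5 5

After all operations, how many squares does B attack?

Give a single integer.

Op 1: place WR@(1,4)
Op 2: remove (1,4)
Op 3: place WB@(4,5)
Op 4: place WK@(0,1)
Op 5: place BR@(4,3)
Op 6: remove (4,3)
Op 7: remove (0,1)
Op 8: place BN@(5,5)
Per-piece attacks for B:
  BN@(5,5): attacks (4,3) (3,4)
Union (2 distinct): (3,4) (4,3)

Answer: 2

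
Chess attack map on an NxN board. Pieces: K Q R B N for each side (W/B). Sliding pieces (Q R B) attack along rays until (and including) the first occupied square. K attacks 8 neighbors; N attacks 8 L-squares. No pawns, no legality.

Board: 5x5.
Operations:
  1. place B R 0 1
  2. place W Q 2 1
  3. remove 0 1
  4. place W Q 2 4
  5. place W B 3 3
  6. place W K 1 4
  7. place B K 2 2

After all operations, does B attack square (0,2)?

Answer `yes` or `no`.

Answer: no

Derivation:
Op 1: place BR@(0,1)
Op 2: place WQ@(2,1)
Op 3: remove (0,1)
Op 4: place WQ@(2,4)
Op 5: place WB@(3,3)
Op 6: place WK@(1,4)
Op 7: place BK@(2,2)
Per-piece attacks for B:
  BK@(2,2): attacks (2,3) (2,1) (3,2) (1,2) (3,3) (3,1) (1,3) (1,1)
B attacks (0,2): no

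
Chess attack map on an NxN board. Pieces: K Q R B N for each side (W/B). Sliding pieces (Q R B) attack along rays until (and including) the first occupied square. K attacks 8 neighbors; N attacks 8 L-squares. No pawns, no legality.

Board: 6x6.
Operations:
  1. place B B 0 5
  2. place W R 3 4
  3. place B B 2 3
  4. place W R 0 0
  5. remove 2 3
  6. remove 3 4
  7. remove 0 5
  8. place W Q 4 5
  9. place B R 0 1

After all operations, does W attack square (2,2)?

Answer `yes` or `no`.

Op 1: place BB@(0,5)
Op 2: place WR@(3,4)
Op 3: place BB@(2,3)
Op 4: place WR@(0,0)
Op 5: remove (2,3)
Op 6: remove (3,4)
Op 7: remove (0,5)
Op 8: place WQ@(4,5)
Op 9: place BR@(0,1)
Per-piece attacks for W:
  WR@(0,0): attacks (0,1) (1,0) (2,0) (3,0) (4,0) (5,0) [ray(0,1) blocked at (0,1)]
  WQ@(4,5): attacks (4,4) (4,3) (4,2) (4,1) (4,0) (5,5) (3,5) (2,5) (1,5) (0,5) (5,4) (3,4) (2,3) (1,2) (0,1) [ray(-1,-1) blocked at (0,1)]
W attacks (2,2): no

Answer: no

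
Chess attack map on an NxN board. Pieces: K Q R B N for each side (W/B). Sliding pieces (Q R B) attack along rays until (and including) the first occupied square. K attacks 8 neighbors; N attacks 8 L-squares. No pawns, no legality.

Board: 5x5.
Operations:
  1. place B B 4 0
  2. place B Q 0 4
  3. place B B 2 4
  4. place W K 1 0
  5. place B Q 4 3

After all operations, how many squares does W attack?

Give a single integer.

Answer: 5

Derivation:
Op 1: place BB@(4,0)
Op 2: place BQ@(0,4)
Op 3: place BB@(2,4)
Op 4: place WK@(1,0)
Op 5: place BQ@(4,3)
Per-piece attacks for W:
  WK@(1,0): attacks (1,1) (2,0) (0,0) (2,1) (0,1)
Union (5 distinct): (0,0) (0,1) (1,1) (2,0) (2,1)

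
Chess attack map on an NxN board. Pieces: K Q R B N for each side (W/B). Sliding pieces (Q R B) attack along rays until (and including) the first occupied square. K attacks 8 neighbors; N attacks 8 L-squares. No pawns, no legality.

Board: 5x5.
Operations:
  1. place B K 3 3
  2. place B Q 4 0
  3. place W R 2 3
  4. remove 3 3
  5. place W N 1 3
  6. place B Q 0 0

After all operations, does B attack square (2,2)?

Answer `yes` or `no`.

Answer: yes

Derivation:
Op 1: place BK@(3,3)
Op 2: place BQ@(4,0)
Op 3: place WR@(2,3)
Op 4: remove (3,3)
Op 5: place WN@(1,3)
Op 6: place BQ@(0,0)
Per-piece attacks for B:
  BQ@(0,0): attacks (0,1) (0,2) (0,3) (0,4) (1,0) (2,0) (3,0) (4,0) (1,1) (2,2) (3,3) (4,4) [ray(1,0) blocked at (4,0)]
  BQ@(4,0): attacks (4,1) (4,2) (4,3) (4,4) (3,0) (2,0) (1,0) (0,0) (3,1) (2,2) (1,3) [ray(-1,0) blocked at (0,0); ray(-1,1) blocked at (1,3)]
B attacks (2,2): yes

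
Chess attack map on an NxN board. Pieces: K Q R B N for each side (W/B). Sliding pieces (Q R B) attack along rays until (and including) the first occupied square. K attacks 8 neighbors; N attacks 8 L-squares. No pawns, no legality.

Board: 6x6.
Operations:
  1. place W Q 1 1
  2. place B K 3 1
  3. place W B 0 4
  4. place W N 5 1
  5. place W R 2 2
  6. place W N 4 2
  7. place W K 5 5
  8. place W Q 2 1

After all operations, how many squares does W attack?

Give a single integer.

Answer: 26

Derivation:
Op 1: place WQ@(1,1)
Op 2: place BK@(3,1)
Op 3: place WB@(0,4)
Op 4: place WN@(5,1)
Op 5: place WR@(2,2)
Op 6: place WN@(4,2)
Op 7: place WK@(5,5)
Op 8: place WQ@(2,1)
Per-piece attacks for W:
  WB@(0,4): attacks (1,5) (1,3) (2,2) [ray(1,-1) blocked at (2,2)]
  WQ@(1,1): attacks (1,2) (1,3) (1,4) (1,5) (1,0) (2,1) (0,1) (2,2) (2,0) (0,2) (0,0) [ray(1,0) blocked at (2,1); ray(1,1) blocked at (2,2)]
  WQ@(2,1): attacks (2,2) (2,0) (3,1) (1,1) (3,2) (4,3) (5,4) (3,0) (1,2) (0,3) (1,0) [ray(0,1) blocked at (2,2); ray(1,0) blocked at (3,1); ray(-1,0) blocked at (1,1)]
  WR@(2,2): attacks (2,3) (2,4) (2,5) (2,1) (3,2) (4,2) (1,2) (0,2) [ray(0,-1) blocked at (2,1); ray(1,0) blocked at (4,2)]
  WN@(4,2): attacks (5,4) (3,4) (2,3) (5,0) (3,0) (2,1)
  WN@(5,1): attacks (4,3) (3,2) (3,0)
  WK@(5,5): attacks (5,4) (4,5) (4,4)
Union (26 distinct): (0,0) (0,1) (0,2) (0,3) (1,0) (1,1) (1,2) (1,3) (1,4) (1,5) (2,0) (2,1) (2,2) (2,3) (2,4) (2,5) (3,0) (3,1) (3,2) (3,4) (4,2) (4,3) (4,4) (4,5) (5,0) (5,4)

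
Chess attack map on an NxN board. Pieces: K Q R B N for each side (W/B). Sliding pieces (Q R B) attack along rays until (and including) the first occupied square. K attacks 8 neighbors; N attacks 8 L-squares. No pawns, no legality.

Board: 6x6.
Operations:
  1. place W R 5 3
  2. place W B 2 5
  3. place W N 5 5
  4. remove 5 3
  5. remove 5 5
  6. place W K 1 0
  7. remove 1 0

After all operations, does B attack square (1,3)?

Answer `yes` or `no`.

Answer: no

Derivation:
Op 1: place WR@(5,3)
Op 2: place WB@(2,5)
Op 3: place WN@(5,5)
Op 4: remove (5,3)
Op 5: remove (5,5)
Op 6: place WK@(1,0)
Op 7: remove (1,0)
Per-piece attacks for B:
B attacks (1,3): no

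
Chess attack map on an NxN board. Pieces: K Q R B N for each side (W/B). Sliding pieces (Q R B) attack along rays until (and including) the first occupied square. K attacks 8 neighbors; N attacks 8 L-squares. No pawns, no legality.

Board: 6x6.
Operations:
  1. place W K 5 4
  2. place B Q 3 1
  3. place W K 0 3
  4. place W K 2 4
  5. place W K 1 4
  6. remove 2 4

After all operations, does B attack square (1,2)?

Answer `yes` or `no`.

Op 1: place WK@(5,4)
Op 2: place BQ@(3,1)
Op 3: place WK@(0,3)
Op 4: place WK@(2,4)
Op 5: place WK@(1,4)
Op 6: remove (2,4)
Per-piece attacks for B:
  BQ@(3,1): attacks (3,2) (3,3) (3,4) (3,5) (3,0) (4,1) (5,1) (2,1) (1,1) (0,1) (4,2) (5,3) (4,0) (2,2) (1,3) (0,4) (2,0)
B attacks (1,2): no

Answer: no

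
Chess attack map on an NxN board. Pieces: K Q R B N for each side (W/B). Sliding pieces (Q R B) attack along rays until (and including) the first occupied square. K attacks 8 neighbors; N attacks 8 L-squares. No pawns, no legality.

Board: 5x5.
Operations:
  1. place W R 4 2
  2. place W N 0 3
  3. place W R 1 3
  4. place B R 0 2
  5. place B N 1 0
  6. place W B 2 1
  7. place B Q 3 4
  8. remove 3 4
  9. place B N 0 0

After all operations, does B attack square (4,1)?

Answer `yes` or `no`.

Op 1: place WR@(4,2)
Op 2: place WN@(0,3)
Op 3: place WR@(1,3)
Op 4: place BR@(0,2)
Op 5: place BN@(1,0)
Op 6: place WB@(2,1)
Op 7: place BQ@(3,4)
Op 8: remove (3,4)
Op 9: place BN@(0,0)
Per-piece attacks for B:
  BN@(0,0): attacks (1,2) (2,1)
  BR@(0,2): attacks (0,3) (0,1) (0,0) (1,2) (2,2) (3,2) (4,2) [ray(0,1) blocked at (0,3); ray(0,-1) blocked at (0,0); ray(1,0) blocked at (4,2)]
  BN@(1,0): attacks (2,2) (3,1) (0,2)
B attacks (4,1): no

Answer: no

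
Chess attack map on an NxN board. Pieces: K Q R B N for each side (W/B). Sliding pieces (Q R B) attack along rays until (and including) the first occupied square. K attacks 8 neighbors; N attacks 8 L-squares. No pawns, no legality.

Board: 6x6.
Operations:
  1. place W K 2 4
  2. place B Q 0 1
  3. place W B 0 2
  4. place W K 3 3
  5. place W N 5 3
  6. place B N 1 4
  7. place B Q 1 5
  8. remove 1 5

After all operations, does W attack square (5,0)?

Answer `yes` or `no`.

Op 1: place WK@(2,4)
Op 2: place BQ@(0,1)
Op 3: place WB@(0,2)
Op 4: place WK@(3,3)
Op 5: place WN@(5,3)
Op 6: place BN@(1,4)
Op 7: place BQ@(1,5)
Op 8: remove (1,5)
Per-piece attacks for W:
  WB@(0,2): attacks (1,3) (2,4) (1,1) (2,0) [ray(1,1) blocked at (2,4)]
  WK@(2,4): attacks (2,5) (2,3) (3,4) (1,4) (3,5) (3,3) (1,5) (1,3)
  WK@(3,3): attacks (3,4) (3,2) (4,3) (2,3) (4,4) (4,2) (2,4) (2,2)
  WN@(5,3): attacks (4,5) (3,4) (4,1) (3,2)
W attacks (5,0): no

Answer: no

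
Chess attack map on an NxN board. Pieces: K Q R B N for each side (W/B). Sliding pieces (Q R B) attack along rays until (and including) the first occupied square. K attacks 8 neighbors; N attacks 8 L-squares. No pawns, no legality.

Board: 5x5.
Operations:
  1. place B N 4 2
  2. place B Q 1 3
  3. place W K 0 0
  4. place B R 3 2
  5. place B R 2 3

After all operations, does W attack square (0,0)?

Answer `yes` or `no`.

Answer: no

Derivation:
Op 1: place BN@(4,2)
Op 2: place BQ@(1,3)
Op 3: place WK@(0,0)
Op 4: place BR@(3,2)
Op 5: place BR@(2,3)
Per-piece attacks for W:
  WK@(0,0): attacks (0,1) (1,0) (1,1)
W attacks (0,0): no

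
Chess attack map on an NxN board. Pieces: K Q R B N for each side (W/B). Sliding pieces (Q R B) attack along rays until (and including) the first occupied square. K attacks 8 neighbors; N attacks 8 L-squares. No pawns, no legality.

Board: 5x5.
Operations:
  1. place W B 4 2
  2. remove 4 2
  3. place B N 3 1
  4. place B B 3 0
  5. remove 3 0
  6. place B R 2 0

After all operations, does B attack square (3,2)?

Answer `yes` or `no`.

Answer: no

Derivation:
Op 1: place WB@(4,2)
Op 2: remove (4,2)
Op 3: place BN@(3,1)
Op 4: place BB@(3,0)
Op 5: remove (3,0)
Op 6: place BR@(2,0)
Per-piece attacks for B:
  BR@(2,0): attacks (2,1) (2,2) (2,3) (2,4) (3,0) (4,0) (1,0) (0,0)
  BN@(3,1): attacks (4,3) (2,3) (1,2) (1,0)
B attacks (3,2): no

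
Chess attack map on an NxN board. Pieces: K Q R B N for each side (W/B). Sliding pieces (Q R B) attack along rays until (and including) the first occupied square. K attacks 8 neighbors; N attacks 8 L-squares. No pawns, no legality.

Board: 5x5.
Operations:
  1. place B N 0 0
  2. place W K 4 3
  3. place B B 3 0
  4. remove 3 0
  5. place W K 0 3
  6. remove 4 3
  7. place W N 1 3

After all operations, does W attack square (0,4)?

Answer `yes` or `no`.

Answer: yes

Derivation:
Op 1: place BN@(0,0)
Op 2: place WK@(4,3)
Op 3: place BB@(3,0)
Op 4: remove (3,0)
Op 5: place WK@(0,3)
Op 6: remove (4,3)
Op 7: place WN@(1,3)
Per-piece attacks for W:
  WK@(0,3): attacks (0,4) (0,2) (1,3) (1,4) (1,2)
  WN@(1,3): attacks (3,4) (2,1) (3,2) (0,1)
W attacks (0,4): yes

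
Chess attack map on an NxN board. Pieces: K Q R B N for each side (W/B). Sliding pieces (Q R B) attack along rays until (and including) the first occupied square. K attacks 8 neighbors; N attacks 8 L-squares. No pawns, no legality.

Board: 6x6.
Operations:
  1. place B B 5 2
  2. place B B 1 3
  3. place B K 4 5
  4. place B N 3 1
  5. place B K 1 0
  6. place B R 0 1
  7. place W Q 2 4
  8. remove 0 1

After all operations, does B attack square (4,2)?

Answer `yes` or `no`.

Op 1: place BB@(5,2)
Op 2: place BB@(1,3)
Op 3: place BK@(4,5)
Op 4: place BN@(3,1)
Op 5: place BK@(1,0)
Op 6: place BR@(0,1)
Op 7: place WQ@(2,4)
Op 8: remove (0,1)
Per-piece attacks for B:
  BK@(1,0): attacks (1,1) (2,0) (0,0) (2,1) (0,1)
  BB@(1,3): attacks (2,4) (2,2) (3,1) (0,4) (0,2) [ray(1,1) blocked at (2,4); ray(1,-1) blocked at (3,1)]
  BN@(3,1): attacks (4,3) (5,2) (2,3) (1,2) (5,0) (1,0)
  BK@(4,5): attacks (4,4) (5,5) (3,5) (5,4) (3,4)
  BB@(5,2): attacks (4,3) (3,4) (2,5) (4,1) (3,0)
B attacks (4,2): no

Answer: no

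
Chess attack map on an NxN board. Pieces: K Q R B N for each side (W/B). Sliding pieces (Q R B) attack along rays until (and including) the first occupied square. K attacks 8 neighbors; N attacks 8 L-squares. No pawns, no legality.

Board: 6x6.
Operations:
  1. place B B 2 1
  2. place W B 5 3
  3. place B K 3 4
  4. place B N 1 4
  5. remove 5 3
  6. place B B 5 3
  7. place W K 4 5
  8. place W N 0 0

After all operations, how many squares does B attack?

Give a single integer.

Op 1: place BB@(2,1)
Op 2: place WB@(5,3)
Op 3: place BK@(3,4)
Op 4: place BN@(1,4)
Op 5: remove (5,3)
Op 6: place BB@(5,3)
Op 7: place WK@(4,5)
Op 8: place WN@(0,0)
Per-piece attacks for B:
  BN@(1,4): attacks (3,5) (2,2) (3,3) (0,2)
  BB@(2,1): attacks (3,2) (4,3) (5,4) (3,0) (1,2) (0,3) (1,0)
  BK@(3,4): attacks (3,5) (3,3) (4,4) (2,4) (4,5) (4,3) (2,5) (2,3)
  BB@(5,3): attacks (4,4) (3,5) (4,2) (3,1) (2,0)
Union (19 distinct): (0,2) (0,3) (1,0) (1,2) (2,0) (2,2) (2,3) (2,4) (2,5) (3,0) (3,1) (3,2) (3,3) (3,5) (4,2) (4,3) (4,4) (4,5) (5,4)

Answer: 19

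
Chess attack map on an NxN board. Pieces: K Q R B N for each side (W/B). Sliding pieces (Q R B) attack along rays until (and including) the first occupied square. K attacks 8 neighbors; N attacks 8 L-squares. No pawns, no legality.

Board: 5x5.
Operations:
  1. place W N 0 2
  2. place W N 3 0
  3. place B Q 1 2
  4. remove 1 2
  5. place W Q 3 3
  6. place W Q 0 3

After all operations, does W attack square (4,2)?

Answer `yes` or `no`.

Op 1: place WN@(0,2)
Op 2: place WN@(3,0)
Op 3: place BQ@(1,2)
Op 4: remove (1,2)
Op 5: place WQ@(3,3)
Op 6: place WQ@(0,3)
Per-piece attacks for W:
  WN@(0,2): attacks (1,4) (2,3) (1,0) (2,1)
  WQ@(0,3): attacks (0,4) (0,2) (1,3) (2,3) (3,3) (1,4) (1,2) (2,1) (3,0) [ray(0,-1) blocked at (0,2); ray(1,0) blocked at (3,3); ray(1,-1) blocked at (3,0)]
  WN@(3,0): attacks (4,2) (2,2) (1,1)
  WQ@(3,3): attacks (3,4) (3,2) (3,1) (3,0) (4,3) (2,3) (1,3) (0,3) (4,4) (4,2) (2,4) (2,2) (1,1) (0,0) [ray(0,-1) blocked at (3,0); ray(-1,0) blocked at (0,3)]
W attacks (4,2): yes

Answer: yes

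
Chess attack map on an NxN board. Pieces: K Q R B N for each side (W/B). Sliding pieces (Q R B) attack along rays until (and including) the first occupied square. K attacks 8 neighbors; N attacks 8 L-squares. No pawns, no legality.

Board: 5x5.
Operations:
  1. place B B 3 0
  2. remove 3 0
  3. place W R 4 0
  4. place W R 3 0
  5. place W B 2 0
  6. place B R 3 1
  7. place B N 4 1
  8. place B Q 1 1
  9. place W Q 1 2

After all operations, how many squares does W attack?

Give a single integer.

Answer: 17

Derivation:
Op 1: place BB@(3,0)
Op 2: remove (3,0)
Op 3: place WR@(4,0)
Op 4: place WR@(3,0)
Op 5: place WB@(2,0)
Op 6: place BR@(3,1)
Op 7: place BN@(4,1)
Op 8: place BQ@(1,1)
Op 9: place WQ@(1,2)
Per-piece attacks for W:
  WQ@(1,2): attacks (1,3) (1,4) (1,1) (2,2) (3,2) (4,2) (0,2) (2,3) (3,4) (2,1) (3,0) (0,3) (0,1) [ray(0,-1) blocked at (1,1); ray(1,-1) blocked at (3,0)]
  WB@(2,0): attacks (3,1) (1,1) [ray(1,1) blocked at (3,1); ray(-1,1) blocked at (1,1)]
  WR@(3,0): attacks (3,1) (4,0) (2,0) [ray(0,1) blocked at (3,1); ray(1,0) blocked at (4,0); ray(-1,0) blocked at (2,0)]
  WR@(4,0): attacks (4,1) (3,0) [ray(0,1) blocked at (4,1); ray(-1,0) blocked at (3,0)]
Union (17 distinct): (0,1) (0,2) (0,3) (1,1) (1,3) (1,4) (2,0) (2,1) (2,2) (2,3) (3,0) (3,1) (3,2) (3,4) (4,0) (4,1) (4,2)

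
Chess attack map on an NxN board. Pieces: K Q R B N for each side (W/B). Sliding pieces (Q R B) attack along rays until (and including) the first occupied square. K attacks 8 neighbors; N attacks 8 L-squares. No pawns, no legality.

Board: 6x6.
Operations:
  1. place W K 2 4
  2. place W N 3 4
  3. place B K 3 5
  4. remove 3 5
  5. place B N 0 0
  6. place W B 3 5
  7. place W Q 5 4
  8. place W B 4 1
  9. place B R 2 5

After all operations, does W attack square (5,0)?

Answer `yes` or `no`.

Answer: yes

Derivation:
Op 1: place WK@(2,4)
Op 2: place WN@(3,4)
Op 3: place BK@(3,5)
Op 4: remove (3,5)
Op 5: place BN@(0,0)
Op 6: place WB@(3,5)
Op 7: place WQ@(5,4)
Op 8: place WB@(4,1)
Op 9: place BR@(2,5)
Per-piece attacks for W:
  WK@(2,4): attacks (2,5) (2,3) (3,4) (1,4) (3,5) (3,3) (1,5) (1,3)
  WN@(3,4): attacks (5,5) (1,5) (4,2) (5,3) (2,2) (1,3)
  WB@(3,5): attacks (4,4) (5,3) (2,4) [ray(-1,-1) blocked at (2,4)]
  WB@(4,1): attacks (5,2) (5,0) (3,2) (2,3) (1,4) (0,5) (3,0)
  WQ@(5,4): attacks (5,5) (5,3) (5,2) (5,1) (5,0) (4,4) (3,4) (4,5) (4,3) (3,2) (2,1) (1,0) [ray(-1,0) blocked at (3,4)]
W attacks (5,0): yes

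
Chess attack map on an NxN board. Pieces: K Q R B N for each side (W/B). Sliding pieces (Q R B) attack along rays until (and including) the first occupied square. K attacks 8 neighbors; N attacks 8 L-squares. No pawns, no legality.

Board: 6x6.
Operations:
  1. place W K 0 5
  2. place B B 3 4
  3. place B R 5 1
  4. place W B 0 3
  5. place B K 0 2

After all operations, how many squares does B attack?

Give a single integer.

Op 1: place WK@(0,5)
Op 2: place BB@(3,4)
Op 3: place BR@(5,1)
Op 4: place WB@(0,3)
Op 5: place BK@(0,2)
Per-piece attacks for B:
  BK@(0,2): attacks (0,3) (0,1) (1,2) (1,3) (1,1)
  BB@(3,4): attacks (4,5) (4,3) (5,2) (2,5) (2,3) (1,2) (0,1)
  BR@(5,1): attacks (5,2) (5,3) (5,4) (5,5) (5,0) (4,1) (3,1) (2,1) (1,1) (0,1)
Union (17 distinct): (0,1) (0,3) (1,1) (1,2) (1,3) (2,1) (2,3) (2,5) (3,1) (4,1) (4,3) (4,5) (5,0) (5,2) (5,3) (5,4) (5,5)

Answer: 17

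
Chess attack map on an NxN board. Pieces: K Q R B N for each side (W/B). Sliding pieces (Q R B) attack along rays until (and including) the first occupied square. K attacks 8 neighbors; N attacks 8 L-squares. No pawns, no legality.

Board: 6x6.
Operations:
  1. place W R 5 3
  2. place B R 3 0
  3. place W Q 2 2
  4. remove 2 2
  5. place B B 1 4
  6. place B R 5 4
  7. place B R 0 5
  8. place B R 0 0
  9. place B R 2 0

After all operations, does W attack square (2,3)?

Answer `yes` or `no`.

Answer: yes

Derivation:
Op 1: place WR@(5,3)
Op 2: place BR@(3,0)
Op 3: place WQ@(2,2)
Op 4: remove (2,2)
Op 5: place BB@(1,4)
Op 6: place BR@(5,4)
Op 7: place BR@(0,5)
Op 8: place BR@(0,0)
Op 9: place BR@(2,0)
Per-piece attacks for W:
  WR@(5,3): attacks (5,4) (5,2) (5,1) (5,0) (4,3) (3,3) (2,3) (1,3) (0,3) [ray(0,1) blocked at (5,4)]
W attacks (2,3): yes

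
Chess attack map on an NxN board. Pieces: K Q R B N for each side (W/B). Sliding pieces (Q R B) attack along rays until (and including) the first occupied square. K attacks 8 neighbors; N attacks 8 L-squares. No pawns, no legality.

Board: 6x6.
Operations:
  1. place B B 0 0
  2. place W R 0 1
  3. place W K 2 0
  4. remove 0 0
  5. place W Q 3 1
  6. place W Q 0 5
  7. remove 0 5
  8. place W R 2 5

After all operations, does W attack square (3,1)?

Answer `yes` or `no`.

Op 1: place BB@(0,0)
Op 2: place WR@(0,1)
Op 3: place WK@(2,0)
Op 4: remove (0,0)
Op 5: place WQ@(3,1)
Op 6: place WQ@(0,5)
Op 7: remove (0,5)
Op 8: place WR@(2,5)
Per-piece attacks for W:
  WR@(0,1): attacks (0,2) (0,3) (0,4) (0,5) (0,0) (1,1) (2,1) (3,1) [ray(1,0) blocked at (3,1)]
  WK@(2,0): attacks (2,1) (3,0) (1,0) (3,1) (1,1)
  WR@(2,5): attacks (2,4) (2,3) (2,2) (2,1) (2,0) (3,5) (4,5) (5,5) (1,5) (0,5) [ray(0,-1) blocked at (2,0)]
  WQ@(3,1): attacks (3,2) (3,3) (3,4) (3,5) (3,0) (4,1) (5,1) (2,1) (1,1) (0,1) (4,2) (5,3) (4,0) (2,2) (1,3) (0,4) (2,0) [ray(-1,0) blocked at (0,1); ray(-1,-1) blocked at (2,0)]
W attacks (3,1): yes

Answer: yes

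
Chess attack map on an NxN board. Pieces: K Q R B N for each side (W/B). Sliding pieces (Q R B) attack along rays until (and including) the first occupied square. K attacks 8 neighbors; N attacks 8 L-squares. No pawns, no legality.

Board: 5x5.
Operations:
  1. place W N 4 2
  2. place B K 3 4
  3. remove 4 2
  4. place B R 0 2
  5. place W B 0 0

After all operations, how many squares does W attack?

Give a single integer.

Answer: 4

Derivation:
Op 1: place WN@(4,2)
Op 2: place BK@(3,4)
Op 3: remove (4,2)
Op 4: place BR@(0,2)
Op 5: place WB@(0,0)
Per-piece attacks for W:
  WB@(0,0): attacks (1,1) (2,2) (3,3) (4,4)
Union (4 distinct): (1,1) (2,2) (3,3) (4,4)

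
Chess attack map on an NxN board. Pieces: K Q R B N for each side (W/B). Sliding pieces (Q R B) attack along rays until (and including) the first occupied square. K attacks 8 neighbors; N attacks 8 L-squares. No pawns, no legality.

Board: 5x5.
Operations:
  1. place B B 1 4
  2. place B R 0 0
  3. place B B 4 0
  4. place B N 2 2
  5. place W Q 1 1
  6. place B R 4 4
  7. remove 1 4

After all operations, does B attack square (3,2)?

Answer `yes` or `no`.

Answer: no

Derivation:
Op 1: place BB@(1,4)
Op 2: place BR@(0,0)
Op 3: place BB@(4,0)
Op 4: place BN@(2,2)
Op 5: place WQ@(1,1)
Op 6: place BR@(4,4)
Op 7: remove (1,4)
Per-piece attacks for B:
  BR@(0,0): attacks (0,1) (0,2) (0,3) (0,4) (1,0) (2,0) (3,0) (4,0) [ray(1,0) blocked at (4,0)]
  BN@(2,2): attacks (3,4) (4,3) (1,4) (0,3) (3,0) (4,1) (1,0) (0,1)
  BB@(4,0): attacks (3,1) (2,2) [ray(-1,1) blocked at (2,2)]
  BR@(4,4): attacks (4,3) (4,2) (4,1) (4,0) (3,4) (2,4) (1,4) (0,4) [ray(0,-1) blocked at (4,0)]
B attacks (3,2): no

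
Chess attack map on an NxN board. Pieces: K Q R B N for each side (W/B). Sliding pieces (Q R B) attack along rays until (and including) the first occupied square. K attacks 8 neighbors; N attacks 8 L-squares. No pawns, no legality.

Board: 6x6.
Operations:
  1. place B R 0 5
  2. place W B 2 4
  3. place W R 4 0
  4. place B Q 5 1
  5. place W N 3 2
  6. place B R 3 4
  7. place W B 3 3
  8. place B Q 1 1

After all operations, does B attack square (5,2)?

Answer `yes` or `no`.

Op 1: place BR@(0,5)
Op 2: place WB@(2,4)
Op 3: place WR@(4,0)
Op 4: place BQ@(5,1)
Op 5: place WN@(3,2)
Op 6: place BR@(3,4)
Op 7: place WB@(3,3)
Op 8: place BQ@(1,1)
Per-piece attacks for B:
  BR@(0,5): attacks (0,4) (0,3) (0,2) (0,1) (0,0) (1,5) (2,5) (3,5) (4,5) (5,5)
  BQ@(1,1): attacks (1,2) (1,3) (1,4) (1,5) (1,0) (2,1) (3,1) (4,1) (5,1) (0,1) (2,2) (3,3) (2,0) (0,2) (0,0) [ray(1,0) blocked at (5,1); ray(1,1) blocked at (3,3)]
  BR@(3,4): attacks (3,5) (3,3) (4,4) (5,4) (2,4) [ray(0,-1) blocked at (3,3); ray(-1,0) blocked at (2,4)]
  BQ@(5,1): attacks (5,2) (5,3) (5,4) (5,5) (5,0) (4,1) (3,1) (2,1) (1,1) (4,2) (3,3) (4,0) [ray(-1,0) blocked at (1,1); ray(-1,1) blocked at (3,3); ray(-1,-1) blocked at (4,0)]
B attacks (5,2): yes

Answer: yes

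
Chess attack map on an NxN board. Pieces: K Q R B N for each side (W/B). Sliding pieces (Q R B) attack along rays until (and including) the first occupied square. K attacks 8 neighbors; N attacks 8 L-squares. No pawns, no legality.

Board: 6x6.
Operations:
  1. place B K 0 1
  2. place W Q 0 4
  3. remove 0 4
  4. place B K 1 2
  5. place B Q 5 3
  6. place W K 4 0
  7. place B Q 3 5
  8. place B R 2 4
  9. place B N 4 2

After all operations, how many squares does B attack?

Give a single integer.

Op 1: place BK@(0,1)
Op 2: place WQ@(0,4)
Op 3: remove (0,4)
Op 4: place BK@(1,2)
Op 5: place BQ@(5,3)
Op 6: place WK@(4,0)
Op 7: place BQ@(3,5)
Op 8: place BR@(2,4)
Op 9: place BN@(4,2)
Per-piece attacks for B:
  BK@(0,1): attacks (0,2) (0,0) (1,1) (1,2) (1,0)
  BK@(1,2): attacks (1,3) (1,1) (2,2) (0,2) (2,3) (2,1) (0,3) (0,1)
  BR@(2,4): attacks (2,5) (2,3) (2,2) (2,1) (2,0) (3,4) (4,4) (5,4) (1,4) (0,4)
  BQ@(3,5): attacks (3,4) (3,3) (3,2) (3,1) (3,0) (4,5) (5,5) (2,5) (1,5) (0,5) (4,4) (5,3) (2,4) [ray(1,-1) blocked at (5,3); ray(-1,-1) blocked at (2,4)]
  BN@(4,2): attacks (5,4) (3,4) (2,3) (5,0) (3,0) (2,1)
  BQ@(5,3): attacks (5,4) (5,5) (5,2) (5,1) (5,0) (4,3) (3,3) (2,3) (1,3) (0,3) (4,4) (3,5) (4,2) [ray(-1,1) blocked at (3,5); ray(-1,-1) blocked at (4,2)]
Union (34 distinct): (0,0) (0,1) (0,2) (0,3) (0,4) (0,5) (1,0) (1,1) (1,2) (1,3) (1,4) (1,5) (2,0) (2,1) (2,2) (2,3) (2,4) (2,5) (3,0) (3,1) (3,2) (3,3) (3,4) (3,5) (4,2) (4,3) (4,4) (4,5) (5,0) (5,1) (5,2) (5,3) (5,4) (5,5)

Answer: 34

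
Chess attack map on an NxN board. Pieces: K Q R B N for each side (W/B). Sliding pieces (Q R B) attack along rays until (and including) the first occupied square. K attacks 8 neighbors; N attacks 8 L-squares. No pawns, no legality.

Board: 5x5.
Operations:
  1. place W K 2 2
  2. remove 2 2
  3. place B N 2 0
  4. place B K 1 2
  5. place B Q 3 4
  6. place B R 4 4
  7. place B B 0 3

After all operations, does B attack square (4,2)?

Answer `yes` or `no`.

Op 1: place WK@(2,2)
Op 2: remove (2,2)
Op 3: place BN@(2,0)
Op 4: place BK@(1,2)
Op 5: place BQ@(3,4)
Op 6: place BR@(4,4)
Op 7: place BB@(0,3)
Per-piece attacks for B:
  BB@(0,3): attacks (1,4) (1,2) [ray(1,-1) blocked at (1,2)]
  BK@(1,2): attacks (1,3) (1,1) (2,2) (0,2) (2,3) (2,1) (0,3) (0,1)
  BN@(2,0): attacks (3,2) (4,1) (1,2) (0,1)
  BQ@(3,4): attacks (3,3) (3,2) (3,1) (3,0) (4,4) (2,4) (1,4) (0,4) (4,3) (2,3) (1,2) [ray(1,0) blocked at (4,4); ray(-1,-1) blocked at (1,2)]
  BR@(4,4): attacks (4,3) (4,2) (4,1) (4,0) (3,4) [ray(-1,0) blocked at (3,4)]
B attacks (4,2): yes

Answer: yes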